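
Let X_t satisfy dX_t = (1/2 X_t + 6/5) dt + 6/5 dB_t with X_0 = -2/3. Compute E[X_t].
E[X_t] = 26*exp(t/2)/15 - 12/5

Taking expectations and using E[dB_t] = 0, the mean m(t) = E[X_t] satisfies the ODE m'(t) = a m(t) + b with m(0) = x_0. With a = 1/2, b = 6/5, x_0 = -2/3, the solution is
  m(t) = x_0 * exp(a t) + (b/a) * (exp(a t) - 1)
       = (-2/3) * exp((1/2) t) + ((6/5)/(1/2)) * (exp((1/2) t) - 1)
       = 26*exp(t/2)/15 - 12/5.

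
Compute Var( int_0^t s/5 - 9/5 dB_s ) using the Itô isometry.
Var = t*(t^2 - 27*t + 243)/75

The Itô integral of a deterministic integrand f(s) has mean 0 because each increment f(s) * (B_{s+ds} - B_s) has mean 0. By the Itô isometry:
  Var( int_0^t f(s) dB_s ) = E[ (int_0^t f(s) dB_s)^2 ] = int_0^t f(s)^2 ds.
Here f(s) = s/5 - 9/5, so f(s)^2 = (s - 9)^2/25. Integrate:
  int_0^t ((s - 9)^2/25) ds = t*(t^2 - 27*t + 243)/75.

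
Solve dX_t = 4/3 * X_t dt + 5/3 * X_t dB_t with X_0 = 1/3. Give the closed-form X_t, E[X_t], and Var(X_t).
X_t = 1/3 * exp((-1/18) t + (5/3) B_t); E[X_t] = exp(4*t/3)/3; Var(X_t) = (exp(25*t/9) - 1)*exp(8*t/3)/9

For GBM dX = mu X dt + sigma X dB with X_0 = x_0, apply Itô to Y = log X: dY = (mu - sigma^2/2) dt + sigma dB, so Y_t = log(x_0) + (mu - sigma^2/2) t + sigma B_t and hence X_t = x_0 * exp((mu - sigma^2/2) t + sigma B_t).
With mu = 4/3, sigma = 5/3, x_0 = 1/3, this gives:
  X_t = 1/3 * exp((-1/18) * t + (5/3) * B_t).
Since sigma*B_t ~ Normal(0, sigma^2 t), E[exp(sigma*B_t)] = exp(sigma^2 t / 2); so E[X_t] = x_0 * exp((mu - sigma^2/2) t) * exp(sigma^2 t / 2) = x_0 * exp(mu t) = exp(4*t/3)/3.
Var(X_t) = E[X_t^2] - (E[X_t])^2 = x_0^2 * exp(2 mu t) * (exp(sigma^2 t) - 1) = (exp(25*t/9) - 1)*exp(8*t/3)/9.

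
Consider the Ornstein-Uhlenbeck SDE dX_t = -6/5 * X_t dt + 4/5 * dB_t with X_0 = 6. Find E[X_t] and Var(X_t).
E[X_t] = 6*exp(-6*t/5); Var(X_t) = 4/15 - 4*exp(-12*t/5)/15

The OU SDE dX = -theta X dt + sigma dB admits the integrating factor exp(theta t): d(exp(theta t) X_t) = sigma exp(theta t) dB_t. Integrating from 0 to t:
  X_t = x_0 * exp(-theta t) + sigma * int_0^t exp(-theta (t-s)) dB_s.
The Itô integral has mean 0 and (by the Itô isometry) variance sigma^2 * int_0^t exp(-2 theta (t - s)) ds = sigma^2 * (1 - exp(-2 theta t)) / (2 theta).
With theta = 6/5, sigma = 4/5, x_0 = 6:
  E[X_t] = 6 * exp(-6/5 t) = 6*exp(-6*t/5)
  Var(X_t) = (4/5)^2 * (1 - exp(-2*6/5 t)) / (2 * 6/5) = 4/15 - 4*exp(-12*t/5)/15.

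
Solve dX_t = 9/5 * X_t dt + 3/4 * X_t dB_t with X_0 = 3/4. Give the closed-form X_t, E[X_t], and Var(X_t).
X_t = 3/4 * exp((243/160) t + (3/4) B_t); E[X_t] = 3*exp(9*t/5)/4; Var(X_t) = 9*(exp(9*t/16) - 1)*exp(18*t/5)/16

For GBM dX = mu X dt + sigma X dB with X_0 = x_0, apply Itô to Y = log X: dY = (mu - sigma^2/2) dt + sigma dB, so Y_t = log(x_0) + (mu - sigma^2/2) t + sigma B_t and hence X_t = x_0 * exp((mu - sigma^2/2) t + sigma B_t).
With mu = 9/5, sigma = 3/4, x_0 = 3/4, this gives:
  X_t = 3/4 * exp((243/160) * t + (3/4) * B_t).
Since sigma*B_t ~ Normal(0, sigma^2 t), E[exp(sigma*B_t)] = exp(sigma^2 t / 2); so E[X_t] = x_0 * exp((mu - sigma^2/2) t) * exp(sigma^2 t / 2) = x_0 * exp(mu t) = 3*exp(9*t/5)/4.
Var(X_t) = E[X_t^2] - (E[X_t])^2 = x_0^2 * exp(2 mu t) * (exp(sigma^2 t) - 1) = 9*(exp(9*t/16) - 1)*exp(18*t/5)/16.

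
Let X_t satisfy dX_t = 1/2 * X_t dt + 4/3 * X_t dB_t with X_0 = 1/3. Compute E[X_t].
E[X_t] = exp(t/2)/3

For GBM dX = mu X dt + sigma X dB with X_0 = x_0, apply Itô to Y = log X: dY = (mu - sigma^2/2) dt + sigma dB, so Y_t = log(x_0) + (mu - sigma^2/2) t + sigma B_t and hence X_t = x_0 * exp((mu - sigma^2/2) t + sigma B_t).
With mu = 1/2, sigma = 4/3, x_0 = 1/3, this gives:
  X_t = 1/3 * exp((-7/18) * t + (4/3) * B_t).
Since sigma*B_t ~ Normal(0, sigma^2 t), E[exp(sigma*B_t)] = exp(sigma^2 t / 2); so E[X_t] = x_0 * exp((mu - sigma^2/2) t) * exp(sigma^2 t / 2) = x_0 * exp(mu t) = exp(t/2)/3.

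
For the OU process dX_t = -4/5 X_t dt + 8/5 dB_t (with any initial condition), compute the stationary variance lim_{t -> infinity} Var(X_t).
lim Var(X_t) = 8/5

The OU SDE dX = -theta X dt + sigma dB admits the integrating factor exp(theta t): d(exp(theta t) X_t) = sigma exp(theta t) dB_t. Integrating from 0 to t gives X_t = x_0 * exp(-theta t) + sigma * int_0^t exp(-theta (t-s)) dB_s for any initial x_0. The Itô integral has variance (by the Itô isometry) sigma^2 * int_0^t exp(-2 theta (t - s)) ds = sigma^2 * (1 - exp(-2 theta t)) / (2 theta), independent of x_0.
With theta = 4/5, sigma = 8/5:
  Var(X_t) = (8/5)^2 * (1 - exp(-2*4/5 t)) / (2 * 4/5) = 8/5 - 8*exp(-8*t/5)/5.
As t -> infinity, exp(-2*4/5 t) -> 0, so the stationary variance is sigma^2 / (2 theta) = 8/5.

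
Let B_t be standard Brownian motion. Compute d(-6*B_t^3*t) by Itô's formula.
d(-6*B_t^3*t) = (6*B_t*(-B_t^2 - 3*t)) dt + (-18*B_t^2*t) dB_t

Itô's formula for f(t, x): d f(t, B_t) = (f_t + (1/2) f_xx) dt + f_x dB_t. Compute partials of f(t, x) = -6*t*x^3:
  f_t(t,x)  = -6*x^3
  f_x(t,x)  = -18*t*x^2
  f_xx(t,x) = -36*t*x
Assemble drift = f_t + (1/2) f_xx = 6*x*(-3*t - x^2) and diffusion = f_x = -18*t*x^2. Substituting x = B_t:
  d(-6*B_t^3*t) = (6*B_t*(-B_t^2 - 3*t)) dt + (-18*B_t^2*t) dB_t.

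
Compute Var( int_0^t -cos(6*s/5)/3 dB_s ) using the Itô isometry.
Var = t/18 + 5*sin(12*t/5)/216

The Itô integral of a deterministic integrand f(s) has mean 0 because each increment f(s) * (B_{s+ds} - B_s) has mean 0. By the Itô isometry:
  Var( int_0^t f(s) dB_s ) = E[ (int_0^t f(s) dB_s)^2 ] = int_0^t f(s)^2 ds.
Here f(s) = -cos(6*s/5)/3, so f(s)^2 = cos(6*s/5)^2/9. Integrate:
  int_0^t (cos(6*s/5)^2/9) ds = t/18 + 5*sin(12*t/5)/216.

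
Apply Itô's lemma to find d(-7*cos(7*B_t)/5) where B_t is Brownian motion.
d(-7*cos(7*B_t)/5) = (343*cos(7*B_t)/10) dt + (49*sin(7*B_t)/5) dB_t

Itô's formula for f(B_t) gives d f(B_t) = f'(B_t) dB_t + (1/2) f''(B_t) dt. Compute derivatives of f(x) = -7*cos(7*x)/5:
  f'(x)  = 49*sin(7*x)/5
  f''(x) = 343*cos(7*x)/5
Substitute x = B_t and multiply the f'' term by 1/2:
  drift     = (1/2) * (343*cos(7*x)/5) evaluated at B_t = 343*cos(7*B_t)/10
  diffusion = (49*sin(7*x)/5) evaluated at B_t = 49*sin(7*B_t)/5
Therefore d(-7*cos(7*B_t)/5) = (343*cos(7*B_t)/10) dt + (49*sin(7*B_t)/5) dB_t.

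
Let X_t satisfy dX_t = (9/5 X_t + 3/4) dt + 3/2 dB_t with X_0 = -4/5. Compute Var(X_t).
Var(X_t) = 5*exp(18*t/5)/8 - 5/8

The variance V(t) = Var(X_t) satisfies V'(t) = 2 a V(t) + c^2 with V(0) = 0 (drift coefficient is linear in X, diffusion is constant). With a = 9/5, c = 3/2, the solution is
  V(t) = (c^2 / (2 a)) * (exp(2 a t) - 1)
       = ((3/2)^2 / (2*(9/5))) * (exp((18/5) t) - 1)
       = 5*exp(18*t/5)/8 - 5/8.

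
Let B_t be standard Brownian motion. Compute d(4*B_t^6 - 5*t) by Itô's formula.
d(4*B_t^6 - 5*t) = (60*B_t^4 - 5) dt + (24*B_t^5) dB_t

Itô's formula for f(t, x): d f(t, B_t) = (f_t + (1/2) f_xx) dt + f_x dB_t. Compute partials of f(t, x) = -5*t + 4*x^6:
  f_t(t,x)  = -5
  f_x(t,x)  = 24*x^5
  f_xx(t,x) = 120*x^4
Assemble drift = f_t + (1/2) f_xx = 60*x^4 - 5 and diffusion = f_x = 24*x^5. Substituting x = B_t:
  d(4*B_t^6 - 5*t) = (60*B_t^4 - 5) dt + (24*B_t^5) dB_t.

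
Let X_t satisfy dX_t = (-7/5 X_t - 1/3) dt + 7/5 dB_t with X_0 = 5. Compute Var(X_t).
Var(X_t) = 7/10 - 7*exp(-14*t/5)/10

The variance V(t) = Var(X_t) satisfies V'(t) = 2 a V(t) + c^2 with V(0) = 0 (drift coefficient is linear in X, diffusion is constant). With a = -7/5, c = 7/5, the solution is
  V(t) = (c^2 / (2 a)) * (exp(2 a t) - 1)
       = ((7/5)^2 / (2*(-7/5))) * (exp((-14/5) t) - 1)
       = 7/10 - 7*exp(-14*t/5)/10.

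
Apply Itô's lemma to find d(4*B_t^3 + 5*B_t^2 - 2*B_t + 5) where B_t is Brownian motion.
d(4*B_t^3 + 5*B_t^2 - 2*B_t + 5) = (12*B_t + 5) dt + (12*B_t^2 + 10*B_t - 2) dB_t

Itô's formula for f(B_t) gives d f(B_t) = f'(B_t) dB_t + (1/2) f''(B_t) dt. Compute derivatives of f(x) = 4*x^3 + 5*x^2 - 2*x + 5:
  f'(x)  = 12*x^2 + 10*x - 2
  f''(x) = 24*x + 10
Substitute x = B_t and multiply the f'' term by 1/2:
  drift     = (1/2) * (24*x + 10) evaluated at B_t = 12*B_t + 5
  diffusion = (12*x^2 + 10*x - 2) evaluated at B_t = 12*B_t^2 + 10*B_t - 2
Therefore d(4*B_t^3 + 5*B_t^2 - 2*B_t + 5) = (12*B_t + 5) dt + (12*B_t^2 + 10*B_t - 2) dB_t.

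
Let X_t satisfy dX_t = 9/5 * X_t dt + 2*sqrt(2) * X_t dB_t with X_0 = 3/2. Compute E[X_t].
E[X_t] = 3*exp(9*t/5)/2

For GBM dX = mu X dt + sigma X dB with X_0 = x_0, apply Itô to Y = log X: dY = (mu - sigma^2/2) dt + sigma dB, so Y_t = log(x_0) + (mu - sigma^2/2) t + sigma B_t and hence X_t = x_0 * exp((mu - sigma^2/2) t + sigma B_t).
With mu = 9/5, sigma = 2*sqrt(2), x_0 = 3/2, this gives:
  X_t = 3/2 * exp((-11/5) * t + (2*sqrt(2)) * B_t).
Since sigma*B_t ~ Normal(0, sigma^2 t), E[exp(sigma*B_t)] = exp(sigma^2 t / 2); so E[X_t] = x_0 * exp((mu - sigma^2/2) t) * exp(sigma^2 t / 2) = x_0 * exp(mu t) = 3*exp(9*t/5)/2.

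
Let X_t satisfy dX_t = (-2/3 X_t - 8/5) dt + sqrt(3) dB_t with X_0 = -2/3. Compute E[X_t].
E[X_t] = -12/5 + 26*exp(-2*t/3)/15

Taking expectations and using E[dB_t] = 0, the mean m(t) = E[X_t] satisfies the ODE m'(t) = a m(t) + b with m(0) = x_0. With a = -2/3, b = -8/5, x_0 = -2/3, the solution is
  m(t) = x_0 * exp(a t) + (b/a) * (exp(a t) - 1)
       = (-2/3) * exp((-2/3) t) + ((-8/5)/(-2/3)) * (exp((-2/3) t) - 1)
       = -12/5 + 26*exp(-2*t/3)/15.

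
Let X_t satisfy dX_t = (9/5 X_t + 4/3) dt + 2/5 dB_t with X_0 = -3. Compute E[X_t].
E[X_t] = -61*exp(9*t/5)/27 - 20/27

Taking expectations and using E[dB_t] = 0, the mean m(t) = E[X_t] satisfies the ODE m'(t) = a m(t) + b with m(0) = x_0. With a = 9/5, b = 4/3, x_0 = -3, the solution is
  m(t) = x_0 * exp(a t) + (b/a) * (exp(a t) - 1)
       = (-3) * exp((9/5) t) + ((4/3)/(9/5)) * (exp((9/5) t) - 1)
       = -61*exp(9*t/5)/27 - 20/27.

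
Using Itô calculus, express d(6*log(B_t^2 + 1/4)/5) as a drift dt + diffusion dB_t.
d(6*log(B_t^2 + 1/4)/5) = (24*(1 - 4*B_t^2)/(5*(4*B_t^2 + 1)^2)) dt + (48*B_t/(5*(4*B_t^2 + 1))) dB_t

Itô's formula for f(B_t) gives d f(B_t) = f'(B_t) dB_t + (1/2) f''(B_t) dt. Compute derivatives of f(x) = 6*log(x^2 + 1/4)/5:
  f'(x)  = 48*x/(5*(4*x^2 + 1))
  f''(x) = 48*(1 - 4*x^2)/(5*(4*x^2 + 1)^2)
Substitute x = B_t and multiply the f'' term by 1/2:
  drift     = (1/2) * (48*(1 - 4*x^2)/(5*(4*x^2 + 1)^2)) evaluated at B_t = 24*(1 - 4*B_t^2)/(5*(4*B_t^2 + 1)^2)
  diffusion = (48*x/(5*(4*x^2 + 1))) evaluated at B_t = 48*B_t/(5*(4*B_t^2 + 1))
Therefore d(6*log(B_t^2 + 1/4)/5) = (24*(1 - 4*B_t^2)/(5*(4*B_t^2 + 1)^2)) dt + (48*B_t/(5*(4*B_t^2 + 1))) dB_t.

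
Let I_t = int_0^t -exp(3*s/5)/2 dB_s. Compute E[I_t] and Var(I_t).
E[I_t] = 0; Var(I_t) = 5*exp(6*t/5)/24 - 5/24

The Itô integral of a deterministic integrand f(s) has mean 0 because each increment f(s) * (B_{s+ds} - B_s) has mean 0. By the Itô isometry:
  Var( int_0^t f(s) dB_s ) = E[ (int_0^t f(s) dB_s)^2 ] = int_0^t f(s)^2 ds.
Here f(s) = -exp(3*s/5)/2, so f(s)^2 = exp(6*s/5)/4. Integrate:
  int_0^t (exp(6*s/5)/4) ds = 5*exp(6*t/5)/24 - 5/24.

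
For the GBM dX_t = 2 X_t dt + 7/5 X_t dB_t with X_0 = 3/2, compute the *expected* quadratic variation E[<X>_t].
E[<X>_t] = 441*exp(149*t/25)/596 - 441/596

<X>_t = int_0^t ((7/5) * X_s)^2 ds. Taking expectation inside the integral: E[<X>_t] = (7/5)^2 * int_0^t E[X_s^2] ds. For GBM, E[X_s^2] = x_0^2 * exp((2 mu + sigma^2) s). Integrating:
  E[<X>_t] = (7/5)^2 * (3/2)^2 * (exp((2*2 + (7/5)^2) t) - 1) / (2*2 + (7/5)^2)
           = (7/5)^2 * (3/2)^2 * (exp((149/25) t) - 1) / (149/25) = 441*exp(149*t/25)/596 - 441/596.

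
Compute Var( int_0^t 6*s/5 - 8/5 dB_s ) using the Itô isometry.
Var = 4*t*(3*t^2 - 12*t + 16)/25

The Itô integral of a deterministic integrand f(s) has mean 0 because each increment f(s) * (B_{s+ds} - B_s) has mean 0. By the Itô isometry:
  Var( int_0^t f(s) dB_s ) = E[ (int_0^t f(s) dB_s)^2 ] = int_0^t f(s)^2 ds.
Here f(s) = 6*s/5 - 8/5, so f(s)^2 = 4*(3*s - 4)^2/25. Integrate:
  int_0^t (4*(3*s - 4)^2/25) ds = 4*t*(3*t^2 - 12*t + 16)/25.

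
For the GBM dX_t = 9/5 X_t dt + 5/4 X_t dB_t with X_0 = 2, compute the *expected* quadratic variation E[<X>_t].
E[<X>_t] = 500*exp(413*t/80)/413 - 500/413

<X>_t = int_0^t ((5/4) * X_s)^2 ds. Taking expectation inside the integral: E[<X>_t] = (5/4)^2 * int_0^t E[X_s^2] ds. For GBM, E[X_s^2] = x_0^2 * exp((2 mu + sigma^2) s). Integrating:
  E[<X>_t] = (5/4)^2 * 2^2 * (exp((2*(9/5) + (5/4)^2) t) - 1) / (2*(9/5) + (5/4)^2)
           = (5/4)^2 * 2^2 * (exp((413/80) t) - 1) / (413/80) = 500*exp(413*t/80)/413 - 500/413.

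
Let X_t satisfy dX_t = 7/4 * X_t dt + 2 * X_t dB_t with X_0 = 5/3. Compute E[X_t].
E[X_t] = 5*exp(7*t/4)/3

For GBM dX = mu X dt + sigma X dB with X_0 = x_0, apply Itô to Y = log X: dY = (mu - sigma^2/2) dt + sigma dB, so Y_t = log(x_0) + (mu - sigma^2/2) t + sigma B_t and hence X_t = x_0 * exp((mu - sigma^2/2) t + sigma B_t).
With mu = 7/4, sigma = 2, x_0 = 5/3, this gives:
  X_t = 5/3 * exp((-1/4) * t + (2) * B_t).
Since sigma*B_t ~ Normal(0, sigma^2 t), E[exp(sigma*B_t)] = exp(sigma^2 t / 2); so E[X_t] = x_0 * exp((mu - sigma^2/2) t) * exp(sigma^2 t / 2) = x_0 * exp(mu t) = 5*exp(7*t/4)/3.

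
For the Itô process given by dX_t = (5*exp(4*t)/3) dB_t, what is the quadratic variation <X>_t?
<X>_t = 25*exp(8*t)/72 - 25/72

For an Itô process dX_t = a(t) dt + b(t) dB_t, the quadratic variation is <X>_t = int_0^t b(s)^2 ds (the drift term does not contribute). Here b(s) = 5*exp(4*s)/3, so
  b(s)^2 = 25*exp(8*s)/9.
Integrating from 0 to t:
  <X>_t = int_0^t (25*exp(8*s)/9) ds = 25*exp(8*t)/72 - 25/72.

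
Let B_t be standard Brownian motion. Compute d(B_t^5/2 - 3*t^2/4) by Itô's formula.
d(B_t^5/2 - 3*t^2/4) = (5*B_t^3 - 3*t/2) dt + (5*B_t^4/2) dB_t

Itô's formula for f(t, x): d f(t, B_t) = (f_t + (1/2) f_xx) dt + f_x dB_t. Compute partials of f(t, x) = -3*t^2/4 + x^5/2:
  f_t(t,x)  = -3*t/2
  f_x(t,x)  = 5*x^4/2
  f_xx(t,x) = 10*x^3
Assemble drift = f_t + (1/2) f_xx = -3*t/2 + 5*x^3 and diffusion = f_x = 5*x^4/2. Substituting x = B_t:
  d(B_t^5/2 - 3*t^2/4) = (5*B_t^3 - 3*t/2) dt + (5*B_t^4/2) dB_t.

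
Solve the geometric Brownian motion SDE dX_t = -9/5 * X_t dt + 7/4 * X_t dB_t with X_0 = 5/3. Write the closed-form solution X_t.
X_t = 5/3 * exp((-533/160) * t + (7/4) * B_t)

For GBM dX = mu X dt + sigma X dB with X_0 = x_0, apply Itô to Y = log X: dY = (mu - sigma^2/2) dt + sigma dB, so Y_t = log(x_0) + (mu - sigma^2/2) t + sigma B_t and hence X_t = x_0 * exp((mu - sigma^2/2) t + sigma B_t).
With mu = -9/5, sigma = 7/4, x_0 = 5/3, this gives:
  X_t = 5/3 * exp((-533/160) * t + (7/4) * B_t).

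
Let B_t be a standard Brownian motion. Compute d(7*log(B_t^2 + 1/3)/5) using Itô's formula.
d(7*log(B_t^2 + 1/3)/5) = (21*(1 - 3*B_t^2)/(5*(3*B_t^2 + 1)^2)) dt + (42*B_t/(5*(3*B_t^2 + 1))) dB_t

Itô's formula for f(B_t) gives d f(B_t) = f'(B_t) dB_t + (1/2) f''(B_t) dt. Compute derivatives of f(x) = 7*log(x^2 + 1/3)/5:
  f'(x)  = 42*x/(5*(3*x^2 + 1))
  f''(x) = 42*(1 - 3*x^2)/(5*(3*x^2 + 1)^2)
Substitute x = B_t and multiply the f'' term by 1/2:
  drift     = (1/2) * (42*(1 - 3*x^2)/(5*(3*x^2 + 1)^2)) evaluated at B_t = 21*(1 - 3*B_t^2)/(5*(3*B_t^2 + 1)^2)
  diffusion = (42*x/(5*(3*x^2 + 1))) evaluated at B_t = 42*B_t/(5*(3*B_t^2 + 1))
Therefore d(7*log(B_t^2 + 1/3)/5) = (21*(1 - 3*B_t^2)/(5*(3*B_t^2 + 1)^2)) dt + (42*B_t/(5*(3*B_t^2 + 1))) dB_t.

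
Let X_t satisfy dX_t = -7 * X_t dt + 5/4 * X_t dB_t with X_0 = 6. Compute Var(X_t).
Var(X_t) = (36*exp(25*t/16) - 36)*exp(-14*t)

For GBM dX = mu X dt + sigma X dB with X_0 = x_0, apply Itô to Y = log X: dY = (mu - sigma^2/2) dt + sigma dB, so Y_t = log(x_0) + (mu - sigma^2/2) t + sigma B_t and hence X_t = x_0 * exp((mu - sigma^2/2) t + sigma B_t).
With mu = -7, sigma = 5/4, x_0 = 6, this gives:
  X_t = 6 * exp((-249/32) * t + (5/4) * B_t).
Since sigma*B_t ~ Normal(0, sigma^2 t), E[exp(sigma*B_t)] = exp(sigma^2 t / 2); so E[X_t] = x_0 * exp((mu - sigma^2/2) t) * exp(sigma^2 t / 2) = x_0 * exp(mu t) = 6*exp(-7*t).
Var(X_t) = E[X_t^2] - (E[X_t])^2 = x_0^2 * exp(2 mu t) * (exp(sigma^2 t) - 1) = (36*exp(25*t/16) - 36)*exp(-14*t).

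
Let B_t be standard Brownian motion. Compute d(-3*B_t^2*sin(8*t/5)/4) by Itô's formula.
d(-3*B_t^2*sin(8*t/5)/4) = (-6*B_t^2*cos(8*t/5)/5 - 3*sin(8*t/5)/4) dt + (-3*B_t*sin(8*t/5)/2) dB_t

Itô's formula for f(t, x): d f(t, B_t) = (f_t + (1/2) f_xx) dt + f_x dB_t. Compute partials of f(t, x) = -3*x^2*sin(8*t/5)/4:
  f_t(t,x)  = -6*x^2*cos(8*t/5)/5
  f_x(t,x)  = -3*x*sin(8*t/5)/2
  f_xx(t,x) = -3*sin(8*t/5)/2
Assemble drift = f_t + (1/2) f_xx = -6*x^2*cos(8*t/5)/5 - 3*sin(8*t/5)/4 and diffusion = f_x = -3*x*sin(8*t/5)/2. Substituting x = B_t:
  d(-3*B_t^2*sin(8*t/5)/4) = (-6*B_t^2*cos(8*t/5)/5 - 3*sin(8*t/5)/4) dt + (-3*B_t*sin(8*t/5)/2) dB_t.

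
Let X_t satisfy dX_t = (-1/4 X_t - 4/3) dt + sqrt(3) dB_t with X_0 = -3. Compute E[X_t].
E[X_t] = -16/3 + 7*exp(-t/4)/3

Taking expectations and using E[dB_t] = 0, the mean m(t) = E[X_t] satisfies the ODE m'(t) = a m(t) + b with m(0) = x_0. With a = -1/4, b = -4/3, x_0 = -3, the solution is
  m(t) = x_0 * exp(a t) + (b/a) * (exp(a t) - 1)
       = (-3) * exp((-1/4) t) + ((-4/3)/(-1/4)) * (exp((-1/4) t) - 1)
       = -16/3 + 7*exp(-t/4)/3.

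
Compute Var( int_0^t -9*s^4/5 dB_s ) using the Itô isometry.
Var = 9*t^9/25

The Itô integral of a deterministic integrand f(s) has mean 0 because each increment f(s) * (B_{s+ds} - B_s) has mean 0. By the Itô isometry:
  Var( int_0^t f(s) dB_s ) = E[ (int_0^t f(s) dB_s)^2 ] = int_0^t f(s)^2 ds.
Here f(s) = -9*s^4/5, so f(s)^2 = 81*s^8/25. Integrate:
  int_0^t (81*s^8/25) ds = 9*t^9/25.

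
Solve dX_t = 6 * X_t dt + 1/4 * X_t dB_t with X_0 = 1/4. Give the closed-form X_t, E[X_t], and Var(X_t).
X_t = 1/4 * exp((191/32) t + (1/4) B_t); E[X_t] = exp(6*t)/4; Var(X_t) = (exp(t/16) - 1)*exp(12*t)/16

For GBM dX = mu X dt + sigma X dB with X_0 = x_0, apply Itô to Y = log X: dY = (mu - sigma^2/2) dt + sigma dB, so Y_t = log(x_0) + (mu - sigma^2/2) t + sigma B_t and hence X_t = x_0 * exp((mu - sigma^2/2) t + sigma B_t).
With mu = 6, sigma = 1/4, x_0 = 1/4, this gives:
  X_t = 1/4 * exp((191/32) * t + (1/4) * B_t).
Since sigma*B_t ~ Normal(0, sigma^2 t), E[exp(sigma*B_t)] = exp(sigma^2 t / 2); so E[X_t] = x_0 * exp((mu - sigma^2/2) t) * exp(sigma^2 t / 2) = x_0 * exp(mu t) = exp(6*t)/4.
Var(X_t) = E[X_t^2] - (E[X_t])^2 = x_0^2 * exp(2 mu t) * (exp(sigma^2 t) - 1) = (exp(t/16) - 1)*exp(12*t)/16.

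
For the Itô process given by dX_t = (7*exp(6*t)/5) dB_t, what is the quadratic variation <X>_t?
<X>_t = 49*exp(12*t)/300 - 49/300

For an Itô process dX_t = a(t) dt + b(t) dB_t, the quadratic variation is <X>_t = int_0^t b(s)^2 ds (the drift term does not contribute). Here b(s) = 7*exp(6*s)/5, so
  b(s)^2 = 49*exp(12*s)/25.
Integrating from 0 to t:
  <X>_t = int_0^t (49*exp(12*s)/25) ds = 49*exp(12*t)/300 - 49/300.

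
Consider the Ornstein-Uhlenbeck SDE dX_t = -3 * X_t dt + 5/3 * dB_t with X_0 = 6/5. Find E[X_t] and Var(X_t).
E[X_t] = 6*exp(-3*t)/5; Var(X_t) = 25/54 - 25*exp(-6*t)/54

The OU SDE dX = -theta X dt + sigma dB admits the integrating factor exp(theta t): d(exp(theta t) X_t) = sigma exp(theta t) dB_t. Integrating from 0 to t:
  X_t = x_0 * exp(-theta t) + sigma * int_0^t exp(-theta (t-s)) dB_s.
The Itô integral has mean 0 and (by the Itô isometry) variance sigma^2 * int_0^t exp(-2 theta (t - s)) ds = sigma^2 * (1 - exp(-2 theta t)) / (2 theta).
With theta = 3, sigma = 5/3, x_0 = 6/5:
  E[X_t] = 6/5 * exp(-3 t) = 6*exp(-3*t)/5
  Var(X_t) = (5/3)^2 * (1 - exp(-2*3 t)) / (2 * 3) = 25/54 - 25*exp(-6*t)/54.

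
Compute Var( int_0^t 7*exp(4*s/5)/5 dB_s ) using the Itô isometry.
Var = 49*exp(8*t/5)/40 - 49/40

The Itô integral of a deterministic integrand f(s) has mean 0 because each increment f(s) * (B_{s+ds} - B_s) has mean 0. By the Itô isometry:
  Var( int_0^t f(s) dB_s ) = E[ (int_0^t f(s) dB_s)^2 ] = int_0^t f(s)^2 ds.
Here f(s) = 7*exp(4*s/5)/5, so f(s)^2 = 49*exp(8*s/5)/25. Integrate:
  int_0^t (49*exp(8*s/5)/25) ds = 49*exp(8*t/5)/40 - 49/40.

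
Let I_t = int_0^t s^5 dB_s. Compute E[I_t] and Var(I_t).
E[I_t] = 0; Var(I_t) = t^11/11

The Itô integral of a deterministic integrand f(s) has mean 0 because each increment f(s) * (B_{s+ds} - B_s) has mean 0. By the Itô isometry:
  Var( int_0^t f(s) dB_s ) = E[ (int_0^t f(s) dB_s)^2 ] = int_0^t f(s)^2 ds.
Here f(s) = s^5, so f(s)^2 = s^10. Integrate:
  int_0^t (s^10) ds = t^11/11.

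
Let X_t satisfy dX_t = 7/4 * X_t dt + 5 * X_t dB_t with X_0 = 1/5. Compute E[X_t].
E[X_t] = exp(7*t/4)/5

For GBM dX = mu X dt + sigma X dB with X_0 = x_0, apply Itô to Y = log X: dY = (mu - sigma^2/2) dt + sigma dB, so Y_t = log(x_0) + (mu - sigma^2/2) t + sigma B_t and hence X_t = x_0 * exp((mu - sigma^2/2) t + sigma B_t).
With mu = 7/4, sigma = 5, x_0 = 1/5, this gives:
  X_t = 1/5 * exp((-43/4) * t + (5) * B_t).
Since sigma*B_t ~ Normal(0, sigma^2 t), E[exp(sigma*B_t)] = exp(sigma^2 t / 2); so E[X_t] = x_0 * exp((mu - sigma^2/2) t) * exp(sigma^2 t / 2) = x_0 * exp(mu t) = exp(7*t/4)/5.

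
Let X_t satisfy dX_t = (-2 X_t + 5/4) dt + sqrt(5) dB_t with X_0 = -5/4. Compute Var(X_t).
Var(X_t) = 5/4 - 5*exp(-4*t)/4

The variance V(t) = Var(X_t) satisfies V'(t) = 2 a V(t) + c^2 with V(0) = 0 (drift coefficient is linear in X, diffusion is constant). With a = -2, c = sqrt(5), the solution is
  V(t) = (c^2 / (2 a)) * (exp(2 a t) - 1)
       = (sqrt(5)^2 / (2*(-2))) * (exp((-4) t) - 1)
       = 5/4 - 5*exp(-4*t)/4.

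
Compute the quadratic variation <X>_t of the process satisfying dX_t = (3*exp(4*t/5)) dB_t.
<X>_t = 45*exp(8*t/5)/8 - 45/8

For an Itô process dX_t = a(t) dt + b(t) dB_t, the quadratic variation is <X>_t = int_0^t b(s)^2 ds (the drift term does not contribute). Here b(s) = 3*exp(4*s/5), so
  b(s)^2 = 9*exp(8*s/5).
Integrating from 0 to t:
  <X>_t = int_0^t (9*exp(8*s/5)) ds = 45*exp(8*t/5)/8 - 45/8.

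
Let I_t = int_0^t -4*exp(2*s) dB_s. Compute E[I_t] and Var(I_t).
E[I_t] = 0; Var(I_t) = 4*exp(4*t) - 4

The Itô integral of a deterministic integrand f(s) has mean 0 because each increment f(s) * (B_{s+ds} - B_s) has mean 0. By the Itô isometry:
  Var( int_0^t f(s) dB_s ) = E[ (int_0^t f(s) dB_s)^2 ] = int_0^t f(s)^2 ds.
Here f(s) = -4*exp(2*s), so f(s)^2 = 16*exp(4*s). Integrate:
  int_0^t (16*exp(4*s)) ds = 4*exp(4*t) - 4.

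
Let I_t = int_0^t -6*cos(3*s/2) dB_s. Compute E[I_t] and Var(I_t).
E[I_t] = 0; Var(I_t) = 18*t + 6*sin(3*t)

The Itô integral of a deterministic integrand f(s) has mean 0 because each increment f(s) * (B_{s+ds} - B_s) has mean 0. By the Itô isometry:
  Var( int_0^t f(s) dB_s ) = E[ (int_0^t f(s) dB_s)^2 ] = int_0^t f(s)^2 ds.
Here f(s) = -6*cos(3*s/2), so f(s)^2 = 36*cos(3*s/2)^2. Integrate:
  int_0^t (36*cos(3*s/2)^2) ds = 18*t + 6*sin(3*t).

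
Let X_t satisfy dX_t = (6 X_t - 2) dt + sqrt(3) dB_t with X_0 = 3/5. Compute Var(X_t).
Var(X_t) = exp(12*t)/4 - 1/4

The variance V(t) = Var(X_t) satisfies V'(t) = 2 a V(t) + c^2 with V(0) = 0 (drift coefficient is linear in X, diffusion is constant). With a = 6, c = sqrt(3), the solution is
  V(t) = (c^2 / (2 a)) * (exp(2 a t) - 1)
       = (sqrt(3)^2 / (2*6)) * (exp(12 t) - 1)
       = exp(12*t)/4 - 1/4.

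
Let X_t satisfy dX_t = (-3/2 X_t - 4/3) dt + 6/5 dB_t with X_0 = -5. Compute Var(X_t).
Var(X_t) = 12/25 - 12*exp(-3*t)/25

The variance V(t) = Var(X_t) satisfies V'(t) = 2 a V(t) + c^2 with V(0) = 0 (drift coefficient is linear in X, diffusion is constant). With a = -3/2, c = 6/5, the solution is
  V(t) = (c^2 / (2 a)) * (exp(2 a t) - 1)
       = ((6/5)^2 / (2*(-3/2))) * (exp((-3) t) - 1)
       = 12/25 - 12*exp(-3*t)/25.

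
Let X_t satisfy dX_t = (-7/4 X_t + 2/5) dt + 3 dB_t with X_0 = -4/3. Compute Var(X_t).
Var(X_t) = 18/7 - 18*exp(-7*t/2)/7

The variance V(t) = Var(X_t) satisfies V'(t) = 2 a V(t) + c^2 with V(0) = 0 (drift coefficient is linear in X, diffusion is constant). With a = -7/4, c = 3, the solution is
  V(t) = (c^2 / (2 a)) * (exp(2 a t) - 1)
       = (3^2 / (2*(-7/4))) * (exp((-7/2) t) - 1)
       = 18/7 - 18*exp(-7*t/2)/7.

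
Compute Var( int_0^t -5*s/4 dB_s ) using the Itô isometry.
Var = 25*t^3/48

The Itô integral of a deterministic integrand f(s) has mean 0 because each increment f(s) * (B_{s+ds} - B_s) has mean 0. By the Itô isometry:
  Var( int_0^t f(s) dB_s ) = E[ (int_0^t f(s) dB_s)^2 ] = int_0^t f(s)^2 ds.
Here f(s) = -5*s/4, so f(s)^2 = 25*s^2/16. Integrate:
  int_0^t (25*s^2/16) ds = 25*t^3/48.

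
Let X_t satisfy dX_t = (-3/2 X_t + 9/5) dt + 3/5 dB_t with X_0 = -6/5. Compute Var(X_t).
Var(X_t) = 3/25 - 3*exp(-3*t)/25

The variance V(t) = Var(X_t) satisfies V'(t) = 2 a V(t) + c^2 with V(0) = 0 (drift coefficient is linear in X, diffusion is constant). With a = -3/2, c = 3/5, the solution is
  V(t) = (c^2 / (2 a)) * (exp(2 a t) - 1)
       = ((3/5)^2 / (2*(-3/2))) * (exp((-3) t) - 1)
       = 3/25 - 3*exp(-3*t)/25.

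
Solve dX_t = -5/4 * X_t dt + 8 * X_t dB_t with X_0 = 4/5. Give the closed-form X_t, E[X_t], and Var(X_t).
X_t = 4/5 * exp((-133/4) t + (8) B_t); E[X_t] = 4*exp(-5*t/4)/5; Var(X_t) = (16*exp(64*t) - 16)*exp(-5*t/2)/25

For GBM dX = mu X dt + sigma X dB with X_0 = x_0, apply Itô to Y = log X: dY = (mu - sigma^2/2) dt + sigma dB, so Y_t = log(x_0) + (mu - sigma^2/2) t + sigma B_t and hence X_t = x_0 * exp((mu - sigma^2/2) t + sigma B_t).
With mu = -5/4, sigma = 8, x_0 = 4/5, this gives:
  X_t = 4/5 * exp((-133/4) * t + (8) * B_t).
Since sigma*B_t ~ Normal(0, sigma^2 t), E[exp(sigma*B_t)] = exp(sigma^2 t / 2); so E[X_t] = x_0 * exp((mu - sigma^2/2) t) * exp(sigma^2 t / 2) = x_0 * exp(mu t) = 4*exp(-5*t/4)/5.
Var(X_t) = E[X_t^2] - (E[X_t])^2 = x_0^2 * exp(2 mu t) * (exp(sigma^2 t) - 1) = (16*exp(64*t) - 16)*exp(-5*t/2)/25.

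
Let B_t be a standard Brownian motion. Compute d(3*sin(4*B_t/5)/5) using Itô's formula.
d(3*sin(4*B_t/5)/5) = (-24*sin(4*B_t/5)/125) dt + (12*cos(4*B_t/5)/25) dB_t

Itô's formula for f(B_t) gives d f(B_t) = f'(B_t) dB_t + (1/2) f''(B_t) dt. Compute derivatives of f(x) = 3*sin(4*x/5)/5:
  f'(x)  = 12*cos(4*x/5)/25
  f''(x) = -48*sin(4*x/5)/125
Substitute x = B_t and multiply the f'' term by 1/2:
  drift     = (1/2) * (-48*sin(4*x/5)/125) evaluated at B_t = -24*sin(4*B_t/5)/125
  diffusion = (12*cos(4*x/5)/25) evaluated at B_t = 12*cos(4*B_t/5)/25
Therefore d(3*sin(4*B_t/5)/5) = (-24*sin(4*B_t/5)/125) dt + (12*cos(4*B_t/5)/25) dB_t.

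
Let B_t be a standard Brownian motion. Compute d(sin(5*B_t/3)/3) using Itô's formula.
d(sin(5*B_t/3)/3) = (-25*sin(5*B_t/3)/54) dt + (5*cos(5*B_t/3)/9) dB_t

Itô's formula for f(B_t) gives d f(B_t) = f'(B_t) dB_t + (1/2) f''(B_t) dt. Compute derivatives of f(x) = sin(5*x/3)/3:
  f'(x)  = 5*cos(5*x/3)/9
  f''(x) = -25*sin(5*x/3)/27
Substitute x = B_t and multiply the f'' term by 1/2:
  drift     = (1/2) * (-25*sin(5*x/3)/27) evaluated at B_t = -25*sin(5*B_t/3)/54
  diffusion = (5*cos(5*x/3)/9) evaluated at B_t = 5*cos(5*B_t/3)/9
Therefore d(sin(5*B_t/3)/3) = (-25*sin(5*B_t/3)/54) dt + (5*cos(5*B_t/3)/9) dB_t.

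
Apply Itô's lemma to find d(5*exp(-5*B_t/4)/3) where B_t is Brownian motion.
d(5*exp(-5*B_t/4)/3) = (125*exp(-5*B_t/4)/96) dt + (-25*exp(-5*B_t/4)/12) dB_t

Itô's formula for f(B_t) gives d f(B_t) = f'(B_t) dB_t + (1/2) f''(B_t) dt. Compute derivatives of f(x) = 5*exp(-5*x/4)/3:
  f'(x)  = -25*exp(-5*x/4)/12
  f''(x) = 125*exp(-5*x/4)/48
Substitute x = B_t and multiply the f'' term by 1/2:
  drift     = (1/2) * (125*exp(-5*x/4)/48) evaluated at B_t = 125*exp(-5*B_t/4)/96
  diffusion = (-25*exp(-5*x/4)/12) evaluated at B_t = -25*exp(-5*B_t/4)/12
Therefore d(5*exp(-5*B_t/4)/3) = (125*exp(-5*B_t/4)/96) dt + (-25*exp(-5*B_t/4)/12) dB_t.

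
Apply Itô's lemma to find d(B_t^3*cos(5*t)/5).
d(B_t^3*cos(5*t)/5) = (B_t*(-B_t^2*sin(5*t) + 3*cos(5*t)/5)) dt + (3*B_t^2*cos(5*t)/5) dB_t

Itô's formula for f(t, x): d f(t, B_t) = (f_t + (1/2) f_xx) dt + f_x dB_t. Compute partials of f(t, x) = x^3*cos(5*t)/5:
  f_t(t,x)  = -x^3*sin(5*t)
  f_x(t,x)  = 3*x^2*cos(5*t)/5
  f_xx(t,x) = 6*x*cos(5*t)/5
Assemble drift = f_t + (1/2) f_xx = x*(-x^2*sin(5*t) + 3*cos(5*t)/5) and diffusion = f_x = 3*x^2*cos(5*t)/5. Substituting x = B_t:
  d(B_t^3*cos(5*t)/5) = (B_t*(-B_t^2*sin(5*t) + 3*cos(5*t)/5)) dt + (3*B_t^2*cos(5*t)/5) dB_t.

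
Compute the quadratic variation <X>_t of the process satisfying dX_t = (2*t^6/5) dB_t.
<X>_t = 4*t^13/325

For an Itô process dX_t = a(t) dt + b(t) dB_t, the quadratic variation is <X>_t = int_0^t b(s)^2 ds (the drift term does not contribute). Here b(s) = 2*s^6/5, so
  b(s)^2 = 4*s^12/25.
Integrating from 0 to t:
  <X>_t = int_0^t (4*s^12/25) ds = 4*t^13/325.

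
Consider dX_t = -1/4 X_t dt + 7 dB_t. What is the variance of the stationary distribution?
lim Var(X_t) = 98

The OU SDE dX = -theta X dt + sigma dB admits the integrating factor exp(theta t): d(exp(theta t) X_t) = sigma exp(theta t) dB_t. Integrating from 0 to t gives X_t = x_0 * exp(-theta t) + sigma * int_0^t exp(-theta (t-s)) dB_s for any initial x_0. The Itô integral has variance (by the Itô isometry) sigma^2 * int_0^t exp(-2 theta (t - s)) ds = sigma^2 * (1 - exp(-2 theta t)) / (2 theta), independent of x_0.
With theta = 1/4, sigma = 7:
  Var(X_t) = (7)^2 * (1 - exp(-2*1/4 t)) / (2 * 1/4) = 98 - 98*exp(-t/2).
As t -> infinity, exp(-2*1/4 t) -> 0, so the stationary variance is sigma^2 / (2 theta) = 98.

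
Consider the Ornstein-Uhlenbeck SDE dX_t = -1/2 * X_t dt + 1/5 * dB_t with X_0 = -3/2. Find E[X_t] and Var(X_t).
E[X_t] = -3*exp(-t/2)/2; Var(X_t) = (exp(t) - 1)*exp(-t)/25

The OU SDE dX = -theta X dt + sigma dB admits the integrating factor exp(theta t): d(exp(theta t) X_t) = sigma exp(theta t) dB_t. Integrating from 0 to t:
  X_t = x_0 * exp(-theta t) + sigma * int_0^t exp(-theta (t-s)) dB_s.
The Itô integral has mean 0 and (by the Itô isometry) variance sigma^2 * int_0^t exp(-2 theta (t - s)) ds = sigma^2 * (1 - exp(-2 theta t)) / (2 theta).
With theta = 1/2, sigma = 1/5, x_0 = -3/2:
  E[X_t] = -3/2 * exp(-1/2 t) = -3*exp(-t/2)/2
  Var(X_t) = (1/5)^2 * (1 - exp(-2*1/2 t)) / (2 * 1/2) = (exp(t) - 1)*exp(-t)/25.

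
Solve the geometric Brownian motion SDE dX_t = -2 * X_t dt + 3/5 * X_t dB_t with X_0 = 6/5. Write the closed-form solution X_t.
X_t = 6/5 * exp((-109/50) * t + (3/5) * B_t)

For GBM dX = mu X dt + sigma X dB with X_0 = x_0, apply Itô to Y = log X: dY = (mu - sigma^2/2) dt + sigma dB, so Y_t = log(x_0) + (mu - sigma^2/2) t + sigma B_t and hence X_t = x_0 * exp((mu - sigma^2/2) t + sigma B_t).
With mu = -2, sigma = 3/5, x_0 = 6/5, this gives:
  X_t = 6/5 * exp((-109/50) * t + (3/5) * B_t).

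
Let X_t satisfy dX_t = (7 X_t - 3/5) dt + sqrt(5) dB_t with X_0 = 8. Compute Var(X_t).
Var(X_t) = 5*exp(14*t)/14 - 5/14

The variance V(t) = Var(X_t) satisfies V'(t) = 2 a V(t) + c^2 with V(0) = 0 (drift coefficient is linear in X, diffusion is constant). With a = 7, c = sqrt(5), the solution is
  V(t) = (c^2 / (2 a)) * (exp(2 a t) - 1)
       = (sqrt(5)^2 / (2*7)) * (exp(14 t) - 1)
       = 5*exp(14*t)/14 - 5/14.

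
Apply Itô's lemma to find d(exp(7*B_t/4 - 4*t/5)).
d(exp(7*B_t/4 - 4*t/5)) = (117*exp(7*B_t/4 - 4*t/5)/160) dt + (7*exp(7*B_t/4 - 4*t/5)/4) dB_t

Itô's formula for f(t, x): d f(t, B_t) = (f_t + (1/2) f_xx) dt + f_x dB_t. Compute partials of f(t, x) = exp(-4*t/5 + 7*x/4):
  f_t(t,x)  = -4*exp(-4*t/5 + 7*x/4)/5
  f_x(t,x)  = 7*exp(-4*t/5 + 7*x/4)/4
  f_xx(t,x) = 49*exp(-4*t/5 + 7*x/4)/16
Assemble drift = f_t + (1/2) f_xx = 117*exp(-4*t/5 + 7*x/4)/160 and diffusion = f_x = 7*exp(-4*t/5 + 7*x/4)/4. Substituting x = B_t:
  d(exp(7*B_t/4 - 4*t/5)) = (117*exp(7*B_t/4 - 4*t/5)/160) dt + (7*exp(7*B_t/4 - 4*t/5)/4) dB_t.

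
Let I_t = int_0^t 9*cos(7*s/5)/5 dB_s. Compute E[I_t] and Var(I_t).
E[I_t] = 0; Var(I_t) = 81*t/50 + 81*sin(14*t/5)/140

The Itô integral of a deterministic integrand f(s) has mean 0 because each increment f(s) * (B_{s+ds} - B_s) has mean 0. By the Itô isometry:
  Var( int_0^t f(s) dB_s ) = E[ (int_0^t f(s) dB_s)^2 ] = int_0^t f(s)^2 ds.
Here f(s) = 9*cos(7*s/5)/5, so f(s)^2 = 81*cos(7*s/5)^2/25. Integrate:
  int_0^t (81*cos(7*s/5)^2/25) ds = 81*t/50 + 81*sin(14*t/5)/140.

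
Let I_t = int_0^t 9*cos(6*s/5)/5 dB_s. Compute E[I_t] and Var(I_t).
E[I_t] = 0; Var(I_t) = 81*t/50 + 27*sin(12*t/5)/40

The Itô integral of a deterministic integrand f(s) has mean 0 because each increment f(s) * (B_{s+ds} - B_s) has mean 0. By the Itô isometry:
  Var( int_0^t f(s) dB_s ) = E[ (int_0^t f(s) dB_s)^2 ] = int_0^t f(s)^2 ds.
Here f(s) = 9*cos(6*s/5)/5, so f(s)^2 = 81*cos(6*s/5)^2/25. Integrate:
  int_0^t (81*cos(6*s/5)^2/25) ds = 81*t/50 + 27*sin(12*t/5)/40.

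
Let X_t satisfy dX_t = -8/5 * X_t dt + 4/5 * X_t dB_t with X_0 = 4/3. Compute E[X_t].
E[X_t] = 4*exp(-8*t/5)/3

For GBM dX = mu X dt + sigma X dB with X_0 = x_0, apply Itô to Y = log X: dY = (mu - sigma^2/2) dt + sigma dB, so Y_t = log(x_0) + (mu - sigma^2/2) t + sigma B_t and hence X_t = x_0 * exp((mu - sigma^2/2) t + sigma B_t).
With mu = -8/5, sigma = 4/5, x_0 = 4/3, this gives:
  X_t = 4/3 * exp((-48/25) * t + (4/5) * B_t).
Since sigma*B_t ~ Normal(0, sigma^2 t), E[exp(sigma*B_t)] = exp(sigma^2 t / 2); so E[X_t] = x_0 * exp((mu - sigma^2/2) t) * exp(sigma^2 t / 2) = x_0 * exp(mu t) = 4*exp(-8*t/5)/3.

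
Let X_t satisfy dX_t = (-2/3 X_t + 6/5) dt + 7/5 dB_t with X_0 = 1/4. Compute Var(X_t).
Var(X_t) = 147/100 - 147*exp(-4*t/3)/100

The variance V(t) = Var(X_t) satisfies V'(t) = 2 a V(t) + c^2 with V(0) = 0 (drift coefficient is linear in X, diffusion is constant). With a = -2/3, c = 7/5, the solution is
  V(t) = (c^2 / (2 a)) * (exp(2 a t) - 1)
       = ((7/5)^2 / (2*(-2/3))) * (exp((-4/3) t) - 1)
       = 147/100 - 147*exp(-4*t/3)/100.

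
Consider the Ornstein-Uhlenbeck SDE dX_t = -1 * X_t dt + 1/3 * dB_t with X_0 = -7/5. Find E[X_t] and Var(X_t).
E[X_t] = -7*exp(-t)/5; Var(X_t) = 1/18 - exp(-2*t)/18

The OU SDE dX = -theta X dt + sigma dB admits the integrating factor exp(theta t): d(exp(theta t) X_t) = sigma exp(theta t) dB_t. Integrating from 0 to t:
  X_t = x_0 * exp(-theta t) + sigma * int_0^t exp(-theta (t-s)) dB_s.
The Itô integral has mean 0 and (by the Itô isometry) variance sigma^2 * int_0^t exp(-2 theta (t - s)) ds = sigma^2 * (1 - exp(-2 theta t)) / (2 theta).
With theta = 1, sigma = 1/3, x_0 = -7/5:
  E[X_t] = -7/5 * exp(-1 t) = -7*exp(-t)/5
  Var(X_t) = (1/3)^2 * (1 - exp(-2*1 t)) / (2 * 1) = 1/18 - exp(-2*t)/18.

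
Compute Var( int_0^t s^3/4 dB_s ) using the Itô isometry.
Var = t^7/112

The Itô integral of a deterministic integrand f(s) has mean 0 because each increment f(s) * (B_{s+ds} - B_s) has mean 0. By the Itô isometry:
  Var( int_0^t f(s) dB_s ) = E[ (int_0^t f(s) dB_s)^2 ] = int_0^t f(s)^2 ds.
Here f(s) = s^3/4, so f(s)^2 = s^6/16. Integrate:
  int_0^t (s^6/16) ds = t^7/112.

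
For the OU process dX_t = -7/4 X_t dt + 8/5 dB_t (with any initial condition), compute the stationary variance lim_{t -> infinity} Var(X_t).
lim Var(X_t) = 128/175

The OU SDE dX = -theta X dt + sigma dB admits the integrating factor exp(theta t): d(exp(theta t) X_t) = sigma exp(theta t) dB_t. Integrating from 0 to t gives X_t = x_0 * exp(-theta t) + sigma * int_0^t exp(-theta (t-s)) dB_s for any initial x_0. The Itô integral has variance (by the Itô isometry) sigma^2 * int_0^t exp(-2 theta (t - s)) ds = sigma^2 * (1 - exp(-2 theta t)) / (2 theta), independent of x_0.
With theta = 7/4, sigma = 8/5:
  Var(X_t) = (8/5)^2 * (1 - exp(-2*7/4 t)) / (2 * 7/4) = 128/175 - 128*exp(-7*t/2)/175.
As t -> infinity, exp(-2*7/4 t) -> 0, so the stationary variance is sigma^2 / (2 theta) = 128/175.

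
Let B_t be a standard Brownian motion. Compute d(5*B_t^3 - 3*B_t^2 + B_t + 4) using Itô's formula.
d(5*B_t^3 - 3*B_t^2 + B_t + 4) = (15*B_t - 3) dt + (15*B_t^2 - 6*B_t + 1) dB_t

Itô's formula for f(B_t) gives d f(B_t) = f'(B_t) dB_t + (1/2) f''(B_t) dt. Compute derivatives of f(x) = 5*x^3 - 3*x^2 + x + 4:
  f'(x)  = 15*x^2 - 6*x + 1
  f''(x) = 30*x - 6
Substitute x = B_t and multiply the f'' term by 1/2:
  drift     = (1/2) * (30*x - 6) evaluated at B_t = 15*B_t - 3
  diffusion = (15*x^2 - 6*x + 1) evaluated at B_t = 15*B_t^2 - 6*B_t + 1
Therefore d(5*B_t^3 - 3*B_t^2 + B_t + 4) = (15*B_t - 3) dt + (15*B_t^2 - 6*B_t + 1) dB_t.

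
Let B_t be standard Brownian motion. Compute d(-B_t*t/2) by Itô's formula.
d(-B_t*t/2) = (-B_t/2) dt + (-t/2) dB_t

Itô's formula for f(t, x): d f(t, B_t) = (f_t + (1/2) f_xx) dt + f_x dB_t. Compute partials of f(t, x) = -t*x/2:
  f_t(t,x)  = -x/2
  f_x(t,x)  = -t/2
  f_xx(t,x) = 0
Assemble drift = f_t + (1/2) f_xx = -x/2 and diffusion = f_x = -t/2. Substituting x = B_t:
  d(-B_t*t/2) = (-B_t/2) dt + (-t/2) dB_t.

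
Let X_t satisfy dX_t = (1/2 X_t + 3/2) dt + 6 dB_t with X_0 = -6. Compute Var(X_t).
Var(X_t) = 36*exp(t) - 36

The variance V(t) = Var(X_t) satisfies V'(t) = 2 a V(t) + c^2 with V(0) = 0 (drift coefficient is linear in X, diffusion is constant). With a = 1/2, c = 6, the solution is
  V(t) = (c^2 / (2 a)) * (exp(2 a t) - 1)
       = (6^2 / (2*(1/2))) * (exp(1 t) - 1)
       = 36*exp(t) - 36.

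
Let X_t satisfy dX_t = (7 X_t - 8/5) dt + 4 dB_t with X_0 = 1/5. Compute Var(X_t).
Var(X_t) = 8*exp(14*t)/7 - 8/7

The variance V(t) = Var(X_t) satisfies V'(t) = 2 a V(t) + c^2 with V(0) = 0 (drift coefficient is linear in X, diffusion is constant). With a = 7, c = 4, the solution is
  V(t) = (c^2 / (2 a)) * (exp(2 a t) - 1)
       = (4^2 / (2*7)) * (exp(14 t) - 1)
       = 8*exp(14*t)/7 - 8/7.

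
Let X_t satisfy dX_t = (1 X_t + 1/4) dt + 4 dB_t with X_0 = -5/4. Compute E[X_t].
E[X_t] = -exp(t) - 1/4

Taking expectations and using E[dB_t] = 0, the mean m(t) = E[X_t] satisfies the ODE m'(t) = a m(t) + b with m(0) = x_0. With a = 1, b = 1/4, x_0 = -5/4, the solution is
  m(t) = x_0 * exp(a t) + (b/a) * (exp(a t) - 1)
       = (-5/4) * exp(1 t) + ((1/4)/1) * (exp(1 t) - 1)
       = -exp(t) - 1/4.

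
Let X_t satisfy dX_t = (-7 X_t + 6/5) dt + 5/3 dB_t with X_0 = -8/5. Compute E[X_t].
E[X_t] = 6/35 - 62*exp(-7*t)/35

Taking expectations and using E[dB_t] = 0, the mean m(t) = E[X_t] satisfies the ODE m'(t) = a m(t) + b with m(0) = x_0. With a = -7, b = 6/5, x_0 = -8/5, the solution is
  m(t) = x_0 * exp(a t) + (b/a) * (exp(a t) - 1)
       = (-8/5) * exp((-7) t) + ((6/5)/(-7)) * (exp((-7) t) - 1)
       = 6/35 - 62*exp(-7*t)/35.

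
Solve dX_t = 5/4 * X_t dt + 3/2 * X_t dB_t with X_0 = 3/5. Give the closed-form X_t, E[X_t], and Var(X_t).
X_t = 3/5 * exp((1/8) t + (3/2) B_t); E[X_t] = 3*exp(5*t/4)/5; Var(X_t) = 9*(exp(9*t/4) - 1)*exp(5*t/2)/25

For GBM dX = mu X dt + sigma X dB with X_0 = x_0, apply Itô to Y = log X: dY = (mu - sigma^2/2) dt + sigma dB, so Y_t = log(x_0) + (mu - sigma^2/2) t + sigma B_t and hence X_t = x_0 * exp((mu - sigma^2/2) t + sigma B_t).
With mu = 5/4, sigma = 3/2, x_0 = 3/5, this gives:
  X_t = 3/5 * exp((1/8) * t + (3/2) * B_t).
Since sigma*B_t ~ Normal(0, sigma^2 t), E[exp(sigma*B_t)] = exp(sigma^2 t / 2); so E[X_t] = x_0 * exp((mu - sigma^2/2) t) * exp(sigma^2 t / 2) = x_0 * exp(mu t) = 3*exp(5*t/4)/5.
Var(X_t) = E[X_t^2] - (E[X_t])^2 = x_0^2 * exp(2 mu t) * (exp(sigma^2 t) - 1) = 9*(exp(9*t/4) - 1)*exp(5*t/2)/25.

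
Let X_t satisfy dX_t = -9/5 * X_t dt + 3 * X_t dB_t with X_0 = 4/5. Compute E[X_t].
E[X_t] = 4*exp(-9*t/5)/5

For GBM dX = mu X dt + sigma X dB with X_0 = x_0, apply Itô to Y = log X: dY = (mu - sigma^2/2) dt + sigma dB, so Y_t = log(x_0) + (mu - sigma^2/2) t + sigma B_t and hence X_t = x_0 * exp((mu - sigma^2/2) t + sigma B_t).
With mu = -9/5, sigma = 3, x_0 = 4/5, this gives:
  X_t = 4/5 * exp((-63/10) * t + (3) * B_t).
Since sigma*B_t ~ Normal(0, sigma^2 t), E[exp(sigma*B_t)] = exp(sigma^2 t / 2); so E[X_t] = x_0 * exp((mu - sigma^2/2) t) * exp(sigma^2 t / 2) = x_0 * exp(mu t) = 4*exp(-9*t/5)/5.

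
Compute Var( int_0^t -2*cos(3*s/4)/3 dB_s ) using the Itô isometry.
Var = 2*t/9 + 4*sin(3*t/2)/27

The Itô integral of a deterministic integrand f(s) has mean 0 because each increment f(s) * (B_{s+ds} - B_s) has mean 0. By the Itô isometry:
  Var( int_0^t f(s) dB_s ) = E[ (int_0^t f(s) dB_s)^2 ] = int_0^t f(s)^2 ds.
Here f(s) = -2*cos(3*s/4)/3, so f(s)^2 = 4*cos(3*s/4)^2/9. Integrate:
  int_0^t (4*cos(3*s/4)^2/9) ds = 2*t/9 + 4*sin(3*t/2)/27.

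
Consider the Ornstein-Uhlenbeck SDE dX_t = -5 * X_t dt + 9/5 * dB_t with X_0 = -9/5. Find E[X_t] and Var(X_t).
E[X_t] = -9*exp(-5*t)/5; Var(X_t) = 81/250 - 81*exp(-10*t)/250

The OU SDE dX = -theta X dt + sigma dB admits the integrating factor exp(theta t): d(exp(theta t) X_t) = sigma exp(theta t) dB_t. Integrating from 0 to t:
  X_t = x_0 * exp(-theta t) + sigma * int_0^t exp(-theta (t-s)) dB_s.
The Itô integral has mean 0 and (by the Itô isometry) variance sigma^2 * int_0^t exp(-2 theta (t - s)) ds = sigma^2 * (1 - exp(-2 theta t)) / (2 theta).
With theta = 5, sigma = 9/5, x_0 = -9/5:
  E[X_t] = -9/5 * exp(-5 t) = -9*exp(-5*t)/5
  Var(X_t) = (9/5)^2 * (1 - exp(-2*5 t)) / (2 * 5) = 81/250 - 81*exp(-10*t)/250.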